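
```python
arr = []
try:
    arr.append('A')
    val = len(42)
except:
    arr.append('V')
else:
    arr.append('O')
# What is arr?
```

Step-by-step execution trace:
1. try: `arr.append('A')` → arr = ['A'].
2. `val = len(42)` raises TypeError.
3. bare `except` matches → `arr.append('V')` → arr = ['A', 'V'].
4. `else` is skipped (an exception was raised).
Result: ['A', 'V']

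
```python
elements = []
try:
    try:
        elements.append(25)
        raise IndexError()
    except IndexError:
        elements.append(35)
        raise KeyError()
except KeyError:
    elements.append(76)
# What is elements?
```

Step-by-step execution trace:
1. Inner try: `elements.append(25)` → elements = [25].
2. `raise IndexError()` raises IndexError.
3. Inner `except IndexError` matches → `elements.append(35)` → elements = [25, 35].
4. `raise KeyError()` raises KeyError; propagates to outer try.
5. Outer `except KeyError` matches → `elements.append(76)` → elements = [25, 35, 76].
Result: [25, 35, 76]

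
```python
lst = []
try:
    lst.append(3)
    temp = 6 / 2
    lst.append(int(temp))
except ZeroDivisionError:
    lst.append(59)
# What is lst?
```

Step-by-step execution trace:
1. try: `lst.append(3)` → lst = [3].
2. `temp = 6 / 2` → temp = 3.0. No exception raised.
3. `lst.append(int(temp))` → lst = [3, 3].
4. `except ZeroDivisionError` is skipped (no exception was raised).
Result: [3, 3]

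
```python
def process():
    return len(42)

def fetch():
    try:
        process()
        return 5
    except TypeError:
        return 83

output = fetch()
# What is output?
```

Step-by-step execution trace:
1. `fetch()` calls `process()`.
2. `process()` evaluates `len(42)`, which raises TypeError; it propagates to the caller.
3. `return 5` is not reached.
4. `except TypeError` in fetch matches → returns 83.
5. output = 83.
Result: 83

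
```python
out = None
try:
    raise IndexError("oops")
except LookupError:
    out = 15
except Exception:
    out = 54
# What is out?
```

Step-by-step execution trace:
1. `raise IndexError(...)` raises IndexError.
2. `except LookupError` matches (IndexError is a subclass of LookupError) → out = 15.
3. `except Exception` is not reached.
Result: 15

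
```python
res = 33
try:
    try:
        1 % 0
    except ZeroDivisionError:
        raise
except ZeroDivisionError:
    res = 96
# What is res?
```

Step-by-step execution trace:
1. Inner try: `1 % 0` raises ZeroDivisionError.
2. Inner `except ZeroDivisionError` matches; bare `raise` re-raises the same ZeroDivisionError.
3. Outer `except ZeroDivisionError` matches → res = 96.
Result: 96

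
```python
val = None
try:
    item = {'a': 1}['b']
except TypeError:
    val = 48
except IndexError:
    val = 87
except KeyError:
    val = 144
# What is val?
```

Step-by-step execution trace:
1. `item = {'a': 1}['b']` raises KeyError.
2. `except TypeError` does not match KeyError; skipped.
3. `except IndexError` does not match KeyError; skipped.
4. `except KeyError` matches → val = 144.
Result: 144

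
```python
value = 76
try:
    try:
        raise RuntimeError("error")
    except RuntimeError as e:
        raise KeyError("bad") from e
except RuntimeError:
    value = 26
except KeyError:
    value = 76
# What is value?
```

Step-by-step execution trace:
1. Inner try raises RuntimeError; inner `except RuntimeError as e` catches it.
2. `raise KeyError(...) from e` raises KeyError (RuntimeError is attached as __cause__, but only KeyError is active).
3. Outer `except RuntimeError` does not match KeyError; skipped.
4. Outer `except KeyError` matches → value = 76.
Result: 76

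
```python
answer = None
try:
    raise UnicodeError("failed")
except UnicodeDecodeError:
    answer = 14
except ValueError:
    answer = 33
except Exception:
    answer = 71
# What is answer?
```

Step-by-step execution trace:
1. `raise UnicodeError(...)` raises UnicodeError.
2. `except UnicodeDecodeError` does not match (UnicodeError is not a subclass of UnicodeDecodeError); skipped.
3. `except ValueError` matches (UnicodeError is a subclass of ValueError) → answer = 33.
4. `except Exception` is not reached.
Result: 33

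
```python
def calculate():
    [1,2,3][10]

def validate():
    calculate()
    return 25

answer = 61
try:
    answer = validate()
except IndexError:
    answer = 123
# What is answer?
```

Step-by-step execution trace:
1. answer starts at 61.
2. try: `validate()` calls `calculate()`.
3. `calculate()` evaluates `[1,2,3][10]`, which raises IndexError; it propagates through validate (uncaught).
4. `return 25` in validate is not reached; the assignment to answer does not complete.
5. `except IndexError` matches → answer = 123.
Result: 123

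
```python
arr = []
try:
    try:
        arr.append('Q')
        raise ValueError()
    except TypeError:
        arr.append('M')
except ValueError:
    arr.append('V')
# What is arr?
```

Step-by-step execution trace:
1. Inner try: `arr.append('Q')` → arr = ['Q'].
2. `raise ValueError()` raises ValueError.
3. Inner `except TypeError` does not match ValueError; exception propagates to outer try.
4. Outer `except ValueError` matches → `arr.append('V')` → arr = ['Q', 'V'].
Result: ['Q', 'V']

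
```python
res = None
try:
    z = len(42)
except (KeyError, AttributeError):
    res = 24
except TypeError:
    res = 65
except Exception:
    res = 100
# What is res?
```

Step-by-step execution trace:
1. `z = len(42)` raises TypeError.
2. `except (KeyError, AttributeError)` does not match TypeError; skipped.
3. `except TypeError` matches (exact type match) → res = 65.
4. `except Exception` is not reached.
Result: 65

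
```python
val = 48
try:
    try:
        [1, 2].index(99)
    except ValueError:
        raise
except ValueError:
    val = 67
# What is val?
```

Step-by-step execution trace:
1. Inner try: `[1, 2].index(99)` raises ValueError.
2. Inner `except ValueError` matches; bare `raise` re-raises the same ValueError.
3. Outer `except ValueError` matches → val = 67.
Result: 67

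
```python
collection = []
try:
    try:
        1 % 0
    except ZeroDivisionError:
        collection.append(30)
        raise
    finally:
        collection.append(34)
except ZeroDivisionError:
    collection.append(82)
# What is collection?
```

Step-by-step execution trace:
1. Inner try: `1 % 0` raises ZeroDivisionError.
2. Inner `except ZeroDivisionError` matches → `collection.append(30)` → collection = [30].
3. bare `raise` re-raises ZeroDivisionError.
4. Inner `finally` runs during unwinding: `collection.append(34)` → collection = [30, 34].
5. Outer `except ZeroDivisionError` matches → `collection.append(82)` → collection = [30, 34, 82].
Result: [30, 34, 82]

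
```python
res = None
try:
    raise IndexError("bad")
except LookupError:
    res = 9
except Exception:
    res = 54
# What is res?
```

Step-by-step execution trace:
1. `raise IndexError(...)` raises IndexError.
2. `except LookupError` matches (IndexError is a subclass of LookupError) → res = 9.
3. `except Exception` is not reached.
Result: 9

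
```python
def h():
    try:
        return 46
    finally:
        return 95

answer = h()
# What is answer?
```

Step-by-step execution trace:
1. `h()` enters try: `return 46` sets pending return value 46.
2. Before returning, `finally: return 95` runs and overrides the pending return.
3. h() returns 95 → answer = 95.
Result: 95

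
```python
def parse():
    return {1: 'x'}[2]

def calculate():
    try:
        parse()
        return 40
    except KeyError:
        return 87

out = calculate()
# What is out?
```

Step-by-step execution trace:
1. `calculate()` calls `parse()`.
2. `parse()` evaluates `{1: 'x'}[2]`, which raises KeyError; it propagates to the caller.
3. `return 40` is not reached.
4. `except KeyError` in calculate matches → returns 87.
5. out = 87.
Result: 87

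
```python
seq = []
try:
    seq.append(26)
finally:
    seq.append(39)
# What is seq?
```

Step-by-step execution trace:
1. try: `seq.append(26)` → seq = [26].
2. The try body completes without raising.
3. finally always runs: `seq.append(39)` → seq = [26, 39].
Result: [26, 39]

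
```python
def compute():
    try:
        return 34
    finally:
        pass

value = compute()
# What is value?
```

Step-by-step execution trace:
1. `compute()` enters try: `return 34` sets pending return value 34.
2. Before returning, `finally: pass` runs (no effect).
3. compute() returns 34 → value = 34.
Result: 34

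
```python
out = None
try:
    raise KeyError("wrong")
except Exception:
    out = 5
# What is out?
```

Step-by-step execution trace:
1. `raise KeyError(...)` raises KeyError.
2. `except Exception` matches (KeyError is a subclass of Exception) → out = 5.
Result: 5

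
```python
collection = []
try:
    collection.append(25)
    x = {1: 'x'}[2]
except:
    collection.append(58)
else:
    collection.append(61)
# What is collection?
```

Step-by-step execution trace:
1. try: `collection.append(25)` → collection = [25].
2. `x = {1: 'x'}[2]` raises KeyError.
3. bare `except` matches → `collection.append(58)` → collection = [25, 58].
4. `else` is skipped (an exception was raised).
Result: [25, 58]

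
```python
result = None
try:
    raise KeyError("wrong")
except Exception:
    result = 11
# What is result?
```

Step-by-step execution trace:
1. `raise KeyError(...)` raises KeyError.
2. `except Exception` matches (KeyError is a subclass of Exception) → result = 11.
Result: 11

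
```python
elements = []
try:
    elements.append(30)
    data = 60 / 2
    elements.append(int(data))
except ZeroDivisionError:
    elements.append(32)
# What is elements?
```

Step-by-step execution trace:
1. try: `elements.append(30)` → elements = [30].
2. `data = 60 / 2` → data = 30.0. No exception raised.
3. `elements.append(int(data))` → elements = [30, 30].
4. `except ZeroDivisionError` is skipped (no exception was raised).
Result: [30, 30]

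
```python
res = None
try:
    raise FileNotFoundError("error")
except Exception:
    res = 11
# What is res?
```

Step-by-step execution trace:
1. `raise FileNotFoundError(...)` raises FileNotFoundError.
2. `except Exception` matches (FileNotFoundError is a subclass of Exception) → res = 11.
Result: 11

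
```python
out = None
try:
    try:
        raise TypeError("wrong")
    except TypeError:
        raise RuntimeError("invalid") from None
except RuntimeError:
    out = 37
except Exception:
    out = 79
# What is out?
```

Step-by-step execution trace:
1. Inner try raises TypeError; inner `except TypeError` catches it.
2. `raise RuntimeError(...) from None` raises RuntimeError (from None suppresses __context__, but the active exception is still RuntimeError).
3. Outer `except RuntimeError` matches → out = 37.
4. `except Exception` is not reached.
Result: 37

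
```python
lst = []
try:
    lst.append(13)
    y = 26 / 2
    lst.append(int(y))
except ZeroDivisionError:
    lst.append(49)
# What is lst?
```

Step-by-step execution trace:
1. try: `lst.append(13)` → lst = [13].
2. `y = 26 / 2` → y = 13.0. No exception raised.
3. `lst.append(int(y))` → lst = [13, 13].
4. `except ZeroDivisionError` is skipped (no exception was raised).
Result: [13, 13]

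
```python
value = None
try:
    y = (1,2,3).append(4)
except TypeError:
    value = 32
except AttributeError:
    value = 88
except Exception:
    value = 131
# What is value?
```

Step-by-step execution trace:
1. `y = (1,2,3).append(4)` raises AttributeError.
2. `except TypeError` does not match AttributeError; skipped.
3. `except AttributeError` matches → value = 88.
4. Remaining except clauses are skipped.
Result: 88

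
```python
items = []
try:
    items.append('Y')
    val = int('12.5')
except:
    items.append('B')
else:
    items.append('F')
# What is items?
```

Step-by-step execution trace:
1. try: `items.append('Y')` → items = ['Y'].
2. `val = int('12.5')` raises ValueError.
3. bare `except` matches → `items.append('B')` → items = ['Y', 'B'].
4. `else` is skipped (an exception was raised).
Result: ['Y', 'B']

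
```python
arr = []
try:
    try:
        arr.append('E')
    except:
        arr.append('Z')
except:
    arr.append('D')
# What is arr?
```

Step-by-step execution trace:
1. Inner try: `arr.append('E')` → arr = ['E']. No exception raised.
2. Inner `except` is skipped.
3. Inner try completes normally; outer `except` is skipped.
Result: ['E']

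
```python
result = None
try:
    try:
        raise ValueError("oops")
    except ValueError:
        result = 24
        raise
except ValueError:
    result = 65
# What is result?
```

Step-by-step execution trace:
1. Inner try: `raise ValueError("oops")` raises ValueError.
2. Inner `except ValueError` matches → result = 24.
3. bare `raise` re-raises the same ValueError.
4. Outer `except ValueError` matches → result = 65.
Result: 65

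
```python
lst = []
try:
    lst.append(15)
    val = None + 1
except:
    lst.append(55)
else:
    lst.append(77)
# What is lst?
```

Step-by-step execution trace:
1. try: `lst.append(15)` → lst = [15].
2. `val = None + 1` raises TypeError.
3. bare `except` matches → `lst.append(55)` → lst = [15, 55].
4. `else` is skipped (an exception was raised).
Result: [15, 55]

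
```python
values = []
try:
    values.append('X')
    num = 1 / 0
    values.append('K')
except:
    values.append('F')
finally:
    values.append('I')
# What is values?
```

Step-by-step execution trace:
1. try: `values.append('X')` → values = ['X'].
2. `num = 1 / 0` raises ZeroDivisionError; `values.append('K')` is not reached.
3. bare `except` matches → `values.append('F')` → values = ['X', 'F'].
4. finally always runs: `values.append('I')` → values = ['X', 'F', 'I'].
Result: ['X', 'F', 'I']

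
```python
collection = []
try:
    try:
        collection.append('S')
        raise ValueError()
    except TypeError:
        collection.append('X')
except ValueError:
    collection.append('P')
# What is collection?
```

Step-by-step execution trace:
1. Inner try: `collection.append('S')` → collection = ['S'].
2. `raise ValueError()` raises ValueError.
3. Inner `except TypeError` does not match ValueError; exception propagates to outer try.
4. Outer `except ValueError` matches → `collection.append('P')` → collection = ['S', 'P'].
Result: ['S', 'P']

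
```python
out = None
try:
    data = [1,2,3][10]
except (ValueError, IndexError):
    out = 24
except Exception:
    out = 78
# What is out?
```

Step-by-step execution trace:
1. `data = [1,2,3][10]` raises IndexError.
2. `except (ValueError, IndexError)` matches (IndexError is in the tuple) → out = 24.
3. `except Exception` is not reached.
Result: 24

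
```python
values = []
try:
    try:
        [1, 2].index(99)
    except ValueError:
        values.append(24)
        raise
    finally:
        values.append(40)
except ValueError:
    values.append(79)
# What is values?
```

Step-by-step execution trace:
1. Inner try: `[1, 2].index(99)` raises ValueError.
2. Inner `except ValueError` matches → `values.append(24)` → values = [24].
3. bare `raise` re-raises ValueError.
4. Inner `finally` runs during unwinding: `values.append(40)` → values = [24, 40].
5. Outer `except ValueError` matches → `values.append(79)` → values = [24, 40, 79].
Result: [24, 40, 79]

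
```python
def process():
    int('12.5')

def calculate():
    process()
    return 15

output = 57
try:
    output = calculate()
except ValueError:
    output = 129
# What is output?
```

Step-by-step execution trace:
1. output starts at 57.
2. try: `calculate()` calls `process()`.
3. `process()` evaluates `int('12.5')`, which raises ValueError; it propagates through calculate (uncaught).
4. `return 15` in calculate is not reached; the assignment to output does not complete.
5. `except ValueError` matches → output = 129.
Result: 129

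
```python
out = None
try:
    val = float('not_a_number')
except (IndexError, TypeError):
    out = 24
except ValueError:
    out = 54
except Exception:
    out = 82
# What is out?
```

Step-by-step execution trace:
1. `val = float('not_a_number')` raises ValueError.
2. `except (IndexError, TypeError)` does not match ValueError; skipped.
3. `except ValueError` matches (exact type match) → out = 54.
4. `except Exception` is not reached.
Result: 54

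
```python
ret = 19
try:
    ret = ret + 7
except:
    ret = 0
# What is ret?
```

Step-by-step execution trace:
1. ret starts at 19.
2. try: `ret = ret + 7` → ret = 26. No exception raised.
3. `except` is skipped.
Result: 26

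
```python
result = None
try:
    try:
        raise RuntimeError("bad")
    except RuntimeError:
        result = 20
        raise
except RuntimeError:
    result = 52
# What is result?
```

Step-by-step execution trace:
1. Inner try: `raise RuntimeError("bad")` raises RuntimeError.
2. Inner `except RuntimeError` matches → result = 20.
3. bare `raise` re-raises the same RuntimeError.
4. Outer `except RuntimeError` matches → result = 52.
Result: 52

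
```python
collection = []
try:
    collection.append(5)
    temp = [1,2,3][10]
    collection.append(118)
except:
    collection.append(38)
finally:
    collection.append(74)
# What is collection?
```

Step-by-step execution trace:
1. try: `collection.append(5)` → collection = [5].
2. `temp = [1,2,3][10]` raises IndexError; `collection.append(118)` is not reached.
3. bare `except` matches → `collection.append(38)` → collection = [5, 38].
4. finally always runs: `collection.append(74)` → collection = [5, 38, 74].
Result: [5, 38, 74]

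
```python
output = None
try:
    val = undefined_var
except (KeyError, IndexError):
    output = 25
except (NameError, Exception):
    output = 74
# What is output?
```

Step-by-step execution trace:
1. `val = undefined_var` raises NameError.
2. `except (KeyError, IndexError)` does not match NameError; skipped.
3. `except (NameError, Exception)` matches (NameError is in the tuple) → output = 74.
Result: 74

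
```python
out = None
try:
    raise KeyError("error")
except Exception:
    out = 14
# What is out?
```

Step-by-step execution trace:
1. `raise KeyError(...)` raises KeyError.
2. `except Exception` matches (KeyError is a subclass of Exception) → out = 14.
Result: 14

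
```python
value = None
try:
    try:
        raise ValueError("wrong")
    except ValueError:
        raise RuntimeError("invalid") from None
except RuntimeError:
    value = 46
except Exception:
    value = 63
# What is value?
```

Step-by-step execution trace:
1. Inner try raises ValueError; inner `except ValueError` catches it.
2. `raise RuntimeError(...) from None` raises RuntimeError (from None suppresses __context__, but the active exception is still RuntimeError).
3. Outer `except RuntimeError` matches → value = 46.
4. `except Exception` is not reached.
Result: 46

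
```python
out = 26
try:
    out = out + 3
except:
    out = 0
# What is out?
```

Step-by-step execution trace:
1. out starts at 26.
2. try: `out = out + 3` → out = 29. No exception raised.
3. `except` is skipped.
Result: 29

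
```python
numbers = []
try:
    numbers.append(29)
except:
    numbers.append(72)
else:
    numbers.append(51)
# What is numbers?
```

Step-by-step execution trace:
1. try: `numbers.append(29)` → numbers = [29]. No exception raised.
2. `except` is skipped.
3. `else` runs (try completed without exception): `numbers.append(51)` → numbers = [29, 51].
Result: [29, 51]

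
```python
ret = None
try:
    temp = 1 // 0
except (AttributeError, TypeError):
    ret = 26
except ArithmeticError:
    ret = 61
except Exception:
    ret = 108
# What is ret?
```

Step-by-step execution trace:
1. `temp = 1 // 0` raises ZeroDivisionError.
2. `except (AttributeError, TypeError)` does not match ZeroDivisionError; skipped.
3. `except ArithmeticError` matches (ZeroDivisionError is a subclass of ArithmeticError) → ret = 61.
4. `except Exception` is not reached.
Result: 61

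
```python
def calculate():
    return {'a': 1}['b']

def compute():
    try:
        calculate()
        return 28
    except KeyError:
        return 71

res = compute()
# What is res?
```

Step-by-step execution trace:
1. `compute()` calls `calculate()`.
2. `calculate()` evaluates `{'a': 1}['b']`, which raises KeyError; it propagates to the caller.
3. `return 28` is not reached.
4. `except KeyError` in compute matches → returns 71.
5. res = 71.
Result: 71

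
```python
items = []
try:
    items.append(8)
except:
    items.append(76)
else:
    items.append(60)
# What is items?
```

Step-by-step execution trace:
1. try: `items.append(8)` → items = [8]. No exception raised.
2. `except` is skipped.
3. `else` runs (try completed without exception): `items.append(60)` → items = [8, 60].
Result: [8, 60]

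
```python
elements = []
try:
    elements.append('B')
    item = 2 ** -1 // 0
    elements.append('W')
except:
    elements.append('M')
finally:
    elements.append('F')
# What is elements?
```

Step-by-step execution trace:
1. try: `elements.append('B')` → elements = ['B'].
2. `item = 2 ** -1 // 0` raises ZeroDivisionError; `elements.append('W')` is not reached.
3. bare `except` matches → `elements.append('M')` → elements = ['B', 'M'].
4. finally always runs: `elements.append('F')` → elements = ['B', 'M', 'F'].
Result: ['B', 'M', 'F']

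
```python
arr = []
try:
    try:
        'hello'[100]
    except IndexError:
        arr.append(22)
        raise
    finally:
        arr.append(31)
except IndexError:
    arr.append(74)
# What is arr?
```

Step-by-step execution trace:
1. Inner try: `'hello'[100]` raises IndexError.
2. Inner `except IndexError` matches → `arr.append(22)` → arr = [22].
3. bare `raise` re-raises IndexError.
4. Inner `finally` runs during unwinding: `arr.append(31)` → arr = [22, 31].
5. Outer `except IndexError` matches → `arr.append(74)` → arr = [22, 31, 74].
Result: [22, 31, 74]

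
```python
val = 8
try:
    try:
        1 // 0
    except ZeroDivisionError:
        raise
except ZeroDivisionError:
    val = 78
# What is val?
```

Step-by-step execution trace:
1. Inner try: `1 // 0` raises ZeroDivisionError.
2. Inner `except ZeroDivisionError` matches; bare `raise` re-raises the same ZeroDivisionError.
3. Outer `except ZeroDivisionError` matches → val = 78.
Result: 78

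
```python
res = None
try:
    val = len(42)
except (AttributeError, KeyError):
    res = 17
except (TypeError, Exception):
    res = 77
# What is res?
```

Step-by-step execution trace:
1. `val = len(42)` raises TypeError.
2. `except (AttributeError, KeyError)` does not match TypeError; skipped.
3. `except (TypeError, Exception)` matches (TypeError is in the tuple) → res = 77.
Result: 77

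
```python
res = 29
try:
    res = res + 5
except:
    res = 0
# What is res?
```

Step-by-step execution trace:
1. res starts at 29.
2. try: `res = res + 5` → res = 34. No exception raised.
3. `except` is skipped.
Result: 34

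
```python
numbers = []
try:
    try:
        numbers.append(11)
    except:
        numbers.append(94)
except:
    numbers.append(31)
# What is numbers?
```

Step-by-step execution trace:
1. Inner try: `numbers.append(11)` → numbers = [11]. No exception raised.
2. Inner `except` is skipped.
3. Inner try completes normally; outer `except` is skipped.
Result: [11]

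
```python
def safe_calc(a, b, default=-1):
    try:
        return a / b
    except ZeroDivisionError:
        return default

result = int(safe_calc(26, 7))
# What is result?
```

Step-by-step execution trace:
1. `safe_calc(26, 7)` enters try: `return 26 / 7` → returns 3.7142857142857144. No exception raised.
2. `except ZeroDivisionError` is skipped.
3. `int(3.7142857142857144)` → 3 → result = 3.
Result: 3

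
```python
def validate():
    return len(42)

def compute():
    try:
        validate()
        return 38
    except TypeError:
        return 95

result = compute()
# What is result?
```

Step-by-step execution trace:
1. `compute()` calls `validate()`.
2. `validate()` evaluates `len(42)`, which raises TypeError; it propagates to the caller.
3. `return 38` is not reached.
4. `except TypeError` in compute matches → returns 95.
5. result = 95.
Result: 95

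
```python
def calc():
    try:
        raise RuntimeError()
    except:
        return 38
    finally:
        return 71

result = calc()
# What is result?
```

Step-by-step execution trace:
1. `calc()` enters try: `raise RuntimeError()` raises RuntimeError.
2. bare `except` matches → `return 38` sets pending return value 38.
3. Before returning, `finally: return 71` runs and overrides the pending return.
4. calc() returns 71 → result = 71.
Result: 71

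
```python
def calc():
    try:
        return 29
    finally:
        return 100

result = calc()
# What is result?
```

Step-by-step execution trace:
1. `calc()` enters try: `return 29` sets pending return value 29.
2. Before returning, `finally: return 100` runs and overrides the pending return.
3. calc() returns 100 → result = 100.
Result: 100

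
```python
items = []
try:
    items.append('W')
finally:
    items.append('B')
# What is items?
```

Step-by-step execution trace:
1. try: `items.append('W')` → items = ['W'].
2. The try body completes without raising.
3. finally always runs: `items.append('B')` → items = ['W', 'B'].
Result: ['W', 'B']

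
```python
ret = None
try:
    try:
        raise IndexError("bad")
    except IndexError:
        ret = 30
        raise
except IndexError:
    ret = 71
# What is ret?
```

Step-by-step execution trace:
1. Inner try: `raise IndexError("bad")` raises IndexError.
2. Inner `except IndexError` matches → ret = 30.
3. bare `raise` re-raises the same IndexError.
4. Outer `except IndexError` matches → ret = 71.
Result: 71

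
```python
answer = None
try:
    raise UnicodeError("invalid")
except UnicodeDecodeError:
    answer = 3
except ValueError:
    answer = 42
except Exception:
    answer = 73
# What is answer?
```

Step-by-step execution trace:
1. `raise UnicodeError(...)` raises UnicodeError.
2. `except UnicodeDecodeError` does not match (UnicodeError is not a subclass of UnicodeDecodeError); skipped.
3. `except ValueError` matches (UnicodeError is a subclass of ValueError) → answer = 42.
4. `except Exception` is not reached.
Result: 42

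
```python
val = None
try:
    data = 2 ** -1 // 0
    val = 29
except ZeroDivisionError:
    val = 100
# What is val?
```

Step-by-step execution trace:
1. `data = 2 ** -1 // 0` raises ZeroDivisionError.
2. `val = 29` is not reached.
3. `except ZeroDivisionError` matches → val = 100.
Result: 100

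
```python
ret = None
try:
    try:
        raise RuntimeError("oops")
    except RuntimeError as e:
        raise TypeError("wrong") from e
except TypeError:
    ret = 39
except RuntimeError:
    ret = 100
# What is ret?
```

Step-by-step execution trace:
1. Inner try raises RuntimeError; inner `except RuntimeError as e` catches it.
2. `raise TypeError(...) from e` raises TypeError (RuntimeError is attached as __cause__, but only TypeError is active).
3. Outer `except TypeError` matches → ret = 39.
4. `except RuntimeError` is not reached.
Result: 39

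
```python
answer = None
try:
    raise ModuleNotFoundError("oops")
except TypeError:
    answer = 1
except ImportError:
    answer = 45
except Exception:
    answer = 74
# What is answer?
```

Step-by-step execution trace:
1. `raise ModuleNotFoundError(...)` raises ModuleNotFoundError.
2. `except TypeError` does not match (ModuleNotFoundError is not a subclass of TypeError); skipped.
3. `except ImportError` matches (ModuleNotFoundError is a subclass of ImportError) → answer = 45.
4. `except Exception` is not reached.
Result: 45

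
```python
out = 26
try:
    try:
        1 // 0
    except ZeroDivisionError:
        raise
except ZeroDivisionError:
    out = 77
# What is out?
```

Step-by-step execution trace:
1. Inner try: `1 // 0` raises ZeroDivisionError.
2. Inner `except ZeroDivisionError` matches; bare `raise` re-raises the same ZeroDivisionError.
3. Outer `except ZeroDivisionError` matches → out = 77.
Result: 77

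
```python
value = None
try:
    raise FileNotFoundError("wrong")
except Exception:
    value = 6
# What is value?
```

Step-by-step execution trace:
1. `raise FileNotFoundError(...)` raises FileNotFoundError.
2. `except Exception` matches (FileNotFoundError is a subclass of Exception) → value = 6.
Result: 6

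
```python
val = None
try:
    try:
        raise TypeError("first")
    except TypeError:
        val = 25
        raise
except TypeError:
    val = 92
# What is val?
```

Step-by-step execution trace:
1. Inner try: `raise TypeError("first")` raises TypeError.
2. Inner `except TypeError` matches → val = 25.
3. bare `raise` re-raises the same TypeError.
4. Outer `except TypeError` matches → val = 92.
Result: 92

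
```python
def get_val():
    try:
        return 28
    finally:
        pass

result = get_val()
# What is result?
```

Step-by-step execution trace:
1. `get_val()` enters try: `return 28` sets pending return value 28.
2. Before returning, `finally: pass` runs (no effect).
3. get_val() returns 28 → result = 28.
Result: 28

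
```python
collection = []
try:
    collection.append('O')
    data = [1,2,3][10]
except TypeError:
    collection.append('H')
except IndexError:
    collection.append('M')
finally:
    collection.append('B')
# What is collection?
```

Step-by-step execution trace:
1. try: `collection.append('O')` → collection = ['O'].
2. `data = [1,2,3][10]` raises IndexError.
3. `except TypeError` does not match IndexError; skipped.
4. `except IndexError` matches → `collection.append('M')` → collection = ['O', 'M'].
5. finally always runs: `collection.append('B')` → collection = ['O', 'M', 'B'].
Result: ['O', 'M', 'B']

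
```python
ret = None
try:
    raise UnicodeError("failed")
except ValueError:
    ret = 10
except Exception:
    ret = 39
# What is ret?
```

Step-by-step execution trace:
1. `raise UnicodeError(...)` raises UnicodeError.
2. `except ValueError` matches (UnicodeError is a subclass of ValueError) → ret = 10.
3. `except Exception` is not reached.
Result: 10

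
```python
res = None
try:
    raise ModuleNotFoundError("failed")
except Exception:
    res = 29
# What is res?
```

Step-by-step execution trace:
1. `raise ModuleNotFoundError(...)` raises ModuleNotFoundError.
2. `except Exception` matches (ModuleNotFoundError is a subclass of Exception) → res = 29.
Result: 29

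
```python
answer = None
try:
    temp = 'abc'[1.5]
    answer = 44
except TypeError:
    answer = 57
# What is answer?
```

Step-by-step execution trace:
1. `temp = 'abc'[1.5]` raises TypeError.
2. `answer = 44` is not reached.
3. `except TypeError` matches → answer = 57.
Result: 57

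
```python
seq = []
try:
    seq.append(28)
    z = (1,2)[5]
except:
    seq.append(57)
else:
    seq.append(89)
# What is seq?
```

Step-by-step execution trace:
1. try: `seq.append(28)` → seq = [28].
2. `z = (1,2)[5]` raises IndexError.
3. bare `except` matches → `seq.append(57)` → seq = [28, 57].
4. `else` is skipped (an exception was raised).
Result: [28, 57]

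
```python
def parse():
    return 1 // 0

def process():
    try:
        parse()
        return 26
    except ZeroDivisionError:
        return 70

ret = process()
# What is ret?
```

Step-by-step execution trace:
1. `process()` calls `parse()`.
2. `parse()` evaluates `1 // 0`, which raises ZeroDivisionError; it propagates to the caller.
3. `return 26` is not reached.
4. `except ZeroDivisionError` in process matches → returns 70.
5. ret = 70.
Result: 70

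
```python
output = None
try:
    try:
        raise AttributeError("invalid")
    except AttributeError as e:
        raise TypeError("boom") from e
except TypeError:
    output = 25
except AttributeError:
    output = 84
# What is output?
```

Step-by-step execution trace:
1. Inner try raises AttributeError; inner `except AttributeError as e` catches it.
2. `raise TypeError(...) from e` raises TypeError (AttributeError is attached as __cause__, but only TypeError is active).
3. Outer `except TypeError` matches → output = 25.
4. `except AttributeError` is not reached.
Result: 25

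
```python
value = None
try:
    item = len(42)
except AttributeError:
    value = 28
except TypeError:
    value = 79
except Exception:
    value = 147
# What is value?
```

Step-by-step execution trace:
1. `item = len(42)` raises TypeError.
2. `except AttributeError` does not match TypeError; skipped.
3. `except TypeError` matches → value = 79.
4. Remaining except clauses are skipped.
Result: 79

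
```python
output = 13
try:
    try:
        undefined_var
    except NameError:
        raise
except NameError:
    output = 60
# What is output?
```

Step-by-step execution trace:
1. Inner try: `undefined_var` raises NameError.
2. Inner `except NameError` matches; bare `raise` re-raises the same NameError.
3. Outer `except NameError` matches → output = 60.
Result: 60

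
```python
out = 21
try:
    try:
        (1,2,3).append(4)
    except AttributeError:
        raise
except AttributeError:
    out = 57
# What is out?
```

Step-by-step execution trace:
1. Inner try: `(1,2,3).append(4)` raises AttributeError.
2. Inner `except AttributeError` matches; bare `raise` re-raises the same AttributeError.
3. Outer `except AttributeError` matches → out = 57.
Result: 57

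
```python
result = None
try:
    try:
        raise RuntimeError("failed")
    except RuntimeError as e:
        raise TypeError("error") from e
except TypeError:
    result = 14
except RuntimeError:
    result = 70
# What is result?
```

Step-by-step execution trace:
1. Inner try raises RuntimeError; inner `except RuntimeError as e` catches it.
2. `raise TypeError(...) from e` raises TypeError (RuntimeError is attached as __cause__, but only TypeError is active).
3. Outer `except TypeError` matches → result = 14.
4. `except RuntimeError` is not reached.
Result: 14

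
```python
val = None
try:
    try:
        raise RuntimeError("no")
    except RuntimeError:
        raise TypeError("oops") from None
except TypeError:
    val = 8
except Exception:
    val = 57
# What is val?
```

Step-by-step execution trace:
1. Inner try raises RuntimeError; inner `except RuntimeError` catches it.
2. `raise TypeError(...) from None` raises TypeError (from None suppresses __context__, but the active exception is still TypeError).
3. Outer `except TypeError` matches → val = 8.
4. `except Exception` is not reached.
Result: 8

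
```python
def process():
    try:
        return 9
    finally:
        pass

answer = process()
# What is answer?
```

Step-by-step execution trace:
1. `process()` enters try: `return 9` sets pending return value 9.
2. Before returning, `finally: pass` runs (no effect).
3. process() returns 9 → answer = 9.
Result: 9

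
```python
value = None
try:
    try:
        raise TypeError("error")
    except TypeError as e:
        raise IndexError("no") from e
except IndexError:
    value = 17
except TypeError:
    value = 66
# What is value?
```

Step-by-step execution trace:
1. Inner try raises TypeError; inner `except TypeError as e` catches it.
2. `raise IndexError(...) from e` raises IndexError (TypeError is attached as __cause__, but only IndexError is active).
3. Outer `except IndexError` matches → value = 17.
4. `except TypeError` is not reached.
Result: 17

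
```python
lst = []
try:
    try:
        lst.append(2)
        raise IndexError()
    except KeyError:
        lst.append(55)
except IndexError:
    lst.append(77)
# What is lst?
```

Step-by-step execution trace:
1. Inner try: `lst.append(2)` → lst = [2].
2. `raise IndexError()` raises IndexError.
3. Inner `except KeyError` does not match IndexError; exception propagates to outer try.
4. Outer `except IndexError` matches → `lst.append(77)` → lst = [2, 77].
Result: [2, 77]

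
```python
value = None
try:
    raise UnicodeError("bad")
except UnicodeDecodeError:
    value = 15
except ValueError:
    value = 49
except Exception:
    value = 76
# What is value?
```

Step-by-step execution trace:
1. `raise UnicodeError(...)` raises UnicodeError.
2. `except UnicodeDecodeError` does not match (UnicodeError is not a subclass of UnicodeDecodeError); skipped.
3. `except ValueError` matches (UnicodeError is a subclass of ValueError) → value = 49.
4. `except Exception` is not reached.
Result: 49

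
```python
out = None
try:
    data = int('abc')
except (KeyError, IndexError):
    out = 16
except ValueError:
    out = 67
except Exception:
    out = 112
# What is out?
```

Step-by-step execution trace:
1. `data = int('abc')` raises ValueError.
2. `except (KeyError, IndexError)` does not match ValueError; skipped.
3. `except ValueError` matches (exact type match) → out = 67.
4. `except Exception` is not reached.
Result: 67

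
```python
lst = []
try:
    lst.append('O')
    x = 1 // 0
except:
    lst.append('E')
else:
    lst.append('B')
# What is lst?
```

Step-by-step execution trace:
1. try: `lst.append('O')` → lst = ['O'].
2. `x = 1 // 0` raises ZeroDivisionError.
3. bare `except` matches → `lst.append('E')` → lst = ['O', 'E'].
4. `else` is skipped (an exception was raised).
Result: ['O', 'E']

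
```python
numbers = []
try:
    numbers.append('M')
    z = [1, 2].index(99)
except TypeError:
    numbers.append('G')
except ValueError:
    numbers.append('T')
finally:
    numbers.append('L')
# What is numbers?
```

Step-by-step execution trace:
1. try: `numbers.append('M')` → numbers = ['M'].
2. `z = [1, 2].index(99)` raises ValueError.
3. `except TypeError` does not match ValueError; skipped.
4. `except ValueError` matches → `numbers.append('T')` → numbers = ['M', 'T'].
5. finally always runs: `numbers.append('L')` → numbers = ['M', 'T', 'L'].
Result: ['M', 'T', 'L']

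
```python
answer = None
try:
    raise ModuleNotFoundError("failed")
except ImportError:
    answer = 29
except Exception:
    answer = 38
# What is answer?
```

Step-by-step execution trace:
1. `raise ModuleNotFoundError(...)` raises ModuleNotFoundError.
2. `except ImportError` matches (ModuleNotFoundError is a subclass of ImportError) → answer = 29.
3. `except Exception` is not reached.
Result: 29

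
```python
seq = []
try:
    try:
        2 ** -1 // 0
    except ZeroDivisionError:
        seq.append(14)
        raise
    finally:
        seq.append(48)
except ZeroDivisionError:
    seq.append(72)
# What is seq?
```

Step-by-step execution trace:
1. Inner try: `2 ** -1 // 0` raises ZeroDivisionError.
2. Inner `except ZeroDivisionError` matches → `seq.append(14)` → seq = [14].
3. bare `raise` re-raises ZeroDivisionError.
4. Inner `finally` runs during unwinding: `seq.append(48)` → seq = [14, 48].
5. Outer `except ZeroDivisionError` matches → `seq.append(72)` → seq = [14, 48, 72].
Result: [14, 48, 72]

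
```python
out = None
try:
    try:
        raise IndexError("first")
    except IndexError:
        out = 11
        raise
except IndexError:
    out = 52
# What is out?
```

Step-by-step execution trace:
1. Inner try: `raise IndexError("first")` raises IndexError.
2. Inner `except IndexError` matches → out = 11.
3. bare `raise` re-raises the same IndexError.
4. Outer `except IndexError` matches → out = 52.
Result: 52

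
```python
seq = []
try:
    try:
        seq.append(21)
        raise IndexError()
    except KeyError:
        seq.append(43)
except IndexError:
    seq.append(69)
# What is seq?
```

Step-by-step execution trace:
1. Inner try: `seq.append(21)` → seq = [21].
2. `raise IndexError()` raises IndexError.
3. Inner `except KeyError` does not match IndexError; exception propagates to outer try.
4. Outer `except IndexError` matches → `seq.append(69)` → seq = [21, 69].
Result: [21, 69]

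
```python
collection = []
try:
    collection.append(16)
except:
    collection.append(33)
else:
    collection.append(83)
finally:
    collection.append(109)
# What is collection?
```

Step-by-step execution trace:
1. try: `collection.append(16)` → collection = [16]. No exception raised.
2. `except` is skipped.
3. `else` runs: `collection.append(83)` → collection = [16, 83].
4. `finally` always runs: `collection.append(109)` → collection = [16, 83, 109].
Result: [16, 83, 109]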